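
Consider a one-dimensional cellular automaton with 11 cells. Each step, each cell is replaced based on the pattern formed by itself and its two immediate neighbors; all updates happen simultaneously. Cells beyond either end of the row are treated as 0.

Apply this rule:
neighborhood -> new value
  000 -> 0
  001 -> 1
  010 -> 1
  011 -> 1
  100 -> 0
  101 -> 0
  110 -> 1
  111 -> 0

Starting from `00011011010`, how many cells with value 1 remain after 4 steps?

6

00111011010
01101011010
11101011010
10101011010
count of 1: 6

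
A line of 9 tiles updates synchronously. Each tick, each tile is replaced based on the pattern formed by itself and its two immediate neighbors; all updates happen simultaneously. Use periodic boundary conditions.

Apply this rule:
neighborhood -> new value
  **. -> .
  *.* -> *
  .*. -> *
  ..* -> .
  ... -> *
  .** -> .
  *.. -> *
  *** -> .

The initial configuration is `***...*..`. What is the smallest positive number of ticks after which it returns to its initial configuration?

18

tick 1: ...**.**.
tick 2: **...*..*
tick 3: ..**.**..
tick 4: *...*..**
tick 5: .**.**...
tick 6: ...*..***
tick 7: **.**....
tick 8: ..*..***.
tick 9: *.**....*
tick 10: .*..***..
tick 11: .**....**
tick 12: *..***...
tick 13: **....**.
tick 14: ..***...*
tick 15: *....**.*
tick 16: .***...*.
tick 17: ....**.**
tick 18: ***...*..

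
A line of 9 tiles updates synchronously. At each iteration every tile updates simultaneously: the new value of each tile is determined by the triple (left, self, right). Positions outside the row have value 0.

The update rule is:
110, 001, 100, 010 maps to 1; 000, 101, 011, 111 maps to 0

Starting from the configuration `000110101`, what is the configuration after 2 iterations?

iteration 1: 001010101
iteration 2: 011010101

011010101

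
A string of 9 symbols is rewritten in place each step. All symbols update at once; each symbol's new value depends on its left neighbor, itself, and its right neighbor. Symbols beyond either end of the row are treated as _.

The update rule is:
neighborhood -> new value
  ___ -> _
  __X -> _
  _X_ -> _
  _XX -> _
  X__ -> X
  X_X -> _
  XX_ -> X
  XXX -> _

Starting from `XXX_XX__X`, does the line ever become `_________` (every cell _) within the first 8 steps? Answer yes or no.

yes

step 1: __X__XX__
step 2: ___X__XX_
step 3: ____X__XX
step 4: _____X__X
step 5: ______X__
step 6: _______X_
step 7: ________X
step 8: _________
all cells are _ at step 8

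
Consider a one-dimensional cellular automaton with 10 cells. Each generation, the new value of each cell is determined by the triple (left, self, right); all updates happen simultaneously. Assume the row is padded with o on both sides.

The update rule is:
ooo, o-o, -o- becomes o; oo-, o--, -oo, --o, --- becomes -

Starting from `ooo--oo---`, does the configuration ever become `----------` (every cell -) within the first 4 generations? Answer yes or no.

yes

oo--------
o---------
----------
all cells are - at generation 3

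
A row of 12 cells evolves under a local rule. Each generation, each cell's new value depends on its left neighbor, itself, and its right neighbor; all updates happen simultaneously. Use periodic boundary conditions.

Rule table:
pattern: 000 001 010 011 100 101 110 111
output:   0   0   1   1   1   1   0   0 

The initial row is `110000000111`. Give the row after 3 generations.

generation 1: 001000000100
generation 2: 001100000110
generation 3: 001010000101

001010000101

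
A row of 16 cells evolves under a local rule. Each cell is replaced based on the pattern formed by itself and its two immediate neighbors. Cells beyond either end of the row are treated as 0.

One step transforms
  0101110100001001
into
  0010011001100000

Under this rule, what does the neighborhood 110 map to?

1

At position 5 the neighborhood is 110; the next row has 1 there.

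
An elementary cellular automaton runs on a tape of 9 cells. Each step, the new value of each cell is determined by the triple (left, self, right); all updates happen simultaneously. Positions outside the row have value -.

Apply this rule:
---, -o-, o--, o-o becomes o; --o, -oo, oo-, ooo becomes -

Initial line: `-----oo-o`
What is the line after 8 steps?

oooo---oo
----oo---
ooo---ooo
---oo----
oo---oooo
--oo-----
o---ooooo
ooo------

ooo------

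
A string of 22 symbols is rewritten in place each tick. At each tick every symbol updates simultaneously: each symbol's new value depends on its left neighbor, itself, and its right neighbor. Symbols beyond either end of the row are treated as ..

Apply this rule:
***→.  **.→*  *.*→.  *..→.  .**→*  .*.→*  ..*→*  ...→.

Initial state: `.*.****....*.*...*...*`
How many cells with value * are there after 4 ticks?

**.*..*...**.*..**..**
**.*.**..***.*.***.***
**.*.**.**.*.*.*.*.*.*
**.*.**.**.*.*.*.*.*.*
count of *: 13

13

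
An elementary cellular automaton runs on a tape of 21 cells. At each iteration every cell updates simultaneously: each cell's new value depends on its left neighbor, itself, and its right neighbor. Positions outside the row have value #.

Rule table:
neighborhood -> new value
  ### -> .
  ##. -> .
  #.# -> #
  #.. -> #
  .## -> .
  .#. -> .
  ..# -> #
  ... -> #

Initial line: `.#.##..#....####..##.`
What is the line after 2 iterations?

#.#..##.####....##..#
.#.##..#....####..##.

.#.##..#....####..##.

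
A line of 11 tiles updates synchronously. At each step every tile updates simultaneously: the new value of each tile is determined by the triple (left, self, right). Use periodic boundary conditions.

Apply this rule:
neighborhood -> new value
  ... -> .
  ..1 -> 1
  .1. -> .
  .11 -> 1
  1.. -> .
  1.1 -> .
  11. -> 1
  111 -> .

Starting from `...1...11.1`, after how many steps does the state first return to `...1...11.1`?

22

..1...111..
.1...11.1..
1...111....
...11.1...1
..111....1.
.11.1...1..
111....1...
1.1...1...1
1....1...11
1...1...11.
...1...111.
..1...11.1.
.1...111...
1...11.1...
...111....1
..11.1...1.
.111....1..
11.1...1...
11....1...1
.1...1...11
....1...111
...1...11.1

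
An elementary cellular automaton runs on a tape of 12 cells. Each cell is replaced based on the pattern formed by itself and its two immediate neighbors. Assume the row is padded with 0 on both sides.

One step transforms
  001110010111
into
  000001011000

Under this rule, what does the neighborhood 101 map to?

At position 8 the neighborhood is 101; the next row has 1 there.

1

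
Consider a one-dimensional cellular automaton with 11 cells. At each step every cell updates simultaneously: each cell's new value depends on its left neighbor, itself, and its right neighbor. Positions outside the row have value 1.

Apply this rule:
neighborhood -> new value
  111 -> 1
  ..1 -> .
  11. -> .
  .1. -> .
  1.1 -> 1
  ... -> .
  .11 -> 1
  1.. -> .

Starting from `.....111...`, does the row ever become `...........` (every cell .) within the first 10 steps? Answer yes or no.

step 1: .....11....
step 2: .....1.....
step 3: ...........
all cells are . at step 3

yes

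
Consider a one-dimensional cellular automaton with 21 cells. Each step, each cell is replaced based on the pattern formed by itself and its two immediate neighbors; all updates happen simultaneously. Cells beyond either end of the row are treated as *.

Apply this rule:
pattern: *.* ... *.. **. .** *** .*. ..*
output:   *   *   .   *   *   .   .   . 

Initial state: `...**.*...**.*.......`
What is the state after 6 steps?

***.*..**.*****..*.*.

.*.***..*.***..*****.
*.**.*...**.*..*...**
*****..*.***.....*.*.
....*...**.*.***..*.*
.**...*.***.**.*...**
***.*..**.*****..*.*.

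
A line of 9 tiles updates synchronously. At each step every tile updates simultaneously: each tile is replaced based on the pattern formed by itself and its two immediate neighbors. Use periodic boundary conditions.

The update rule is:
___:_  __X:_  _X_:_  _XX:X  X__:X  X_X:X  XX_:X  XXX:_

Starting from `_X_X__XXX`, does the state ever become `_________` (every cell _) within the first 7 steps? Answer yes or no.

X_X_X_X_X
XX_X_X_XX
_XX_X_XX_
_XXX_XXXX
XX_XXX__X
_XXX_XX_X
XX_XXXXX_
step 7 is XX_XXXXX_, still not uniform _

no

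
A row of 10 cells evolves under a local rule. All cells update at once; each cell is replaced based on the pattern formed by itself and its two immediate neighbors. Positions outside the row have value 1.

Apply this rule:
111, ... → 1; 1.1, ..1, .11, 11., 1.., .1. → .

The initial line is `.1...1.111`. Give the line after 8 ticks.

.1..1111..

tick 1: ...1....11
tick 2: .1...11..1
tick 3: ...1......
tick 4: .1...1111.
tick 5: ...1..11..
tick 6: .1........
tick 7: ...111111.
tick 8: .1..1111..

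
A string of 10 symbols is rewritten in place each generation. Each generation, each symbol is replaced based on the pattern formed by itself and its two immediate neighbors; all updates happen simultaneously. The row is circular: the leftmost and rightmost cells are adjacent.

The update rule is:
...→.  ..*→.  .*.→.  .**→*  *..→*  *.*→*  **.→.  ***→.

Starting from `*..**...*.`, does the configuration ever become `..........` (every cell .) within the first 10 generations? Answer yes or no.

no

generation 1: .*.*.*...*
generation 2: *.*.*.*...
generation 3: .*.*.*.*..
generation 4: ..*.*.*.*.
generation 5: ...*.*.*.*
generation 6: *...*.*.*.
generation 7: .*...*.*.*
generation 8: *.*...*.*.
generation 9: .*.*...*.*
generation 10: *.*.*...*.
generation 10 is *.*.*...*., still not uniform .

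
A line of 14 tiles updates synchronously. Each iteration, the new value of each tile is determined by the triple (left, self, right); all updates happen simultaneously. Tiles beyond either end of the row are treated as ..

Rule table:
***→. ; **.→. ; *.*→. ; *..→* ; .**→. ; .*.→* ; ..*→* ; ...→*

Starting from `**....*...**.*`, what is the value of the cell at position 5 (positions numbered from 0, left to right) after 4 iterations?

..********...*
**........****
..********....
**........****
position 5 holds .

.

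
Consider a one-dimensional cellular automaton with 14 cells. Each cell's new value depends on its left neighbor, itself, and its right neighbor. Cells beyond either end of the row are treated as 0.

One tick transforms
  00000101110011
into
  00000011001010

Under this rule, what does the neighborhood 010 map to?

0

At position 5 the neighborhood is 010; the next row has 0 there.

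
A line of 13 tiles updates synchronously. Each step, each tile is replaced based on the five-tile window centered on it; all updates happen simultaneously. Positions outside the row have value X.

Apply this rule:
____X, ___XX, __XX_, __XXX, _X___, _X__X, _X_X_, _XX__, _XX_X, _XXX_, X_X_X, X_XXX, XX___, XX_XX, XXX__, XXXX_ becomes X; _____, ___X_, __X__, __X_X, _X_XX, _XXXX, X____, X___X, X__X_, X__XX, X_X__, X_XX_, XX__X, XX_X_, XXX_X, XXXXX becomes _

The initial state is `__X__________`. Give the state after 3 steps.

XX___X_XXXX_X

step 1: ___X_______XX
step 2: X___X____XXX_
step 3: XX___X_XXXX_X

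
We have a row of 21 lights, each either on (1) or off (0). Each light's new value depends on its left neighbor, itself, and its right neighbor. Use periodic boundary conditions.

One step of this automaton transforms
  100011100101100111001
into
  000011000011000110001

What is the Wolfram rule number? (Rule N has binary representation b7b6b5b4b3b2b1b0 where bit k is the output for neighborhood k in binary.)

position 5: 111 → 1  (bit 7 = 1)
position 0: 110 → 0  (bit 6 = 0)
position 10: 101 → 1  (bit 5 = 1)
position 1: 100 → 0  (bit 4 = 0)
position 4: 011 → 1  (bit 3 = 1)
position 9: 010 → 0  (bit 2 = 0)
position 3: 001 → 0  (bit 1 = 0)
position 2: 000 → 0  (bit 0 = 0)
bits b7..b0 = 10101000 = 168

168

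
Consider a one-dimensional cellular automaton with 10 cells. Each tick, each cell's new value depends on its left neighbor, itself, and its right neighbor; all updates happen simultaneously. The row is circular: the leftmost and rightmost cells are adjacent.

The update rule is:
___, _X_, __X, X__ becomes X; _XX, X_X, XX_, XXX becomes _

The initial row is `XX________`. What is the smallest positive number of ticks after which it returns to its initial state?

2

tick 1: __XXXXXXXX
tick 2: XX________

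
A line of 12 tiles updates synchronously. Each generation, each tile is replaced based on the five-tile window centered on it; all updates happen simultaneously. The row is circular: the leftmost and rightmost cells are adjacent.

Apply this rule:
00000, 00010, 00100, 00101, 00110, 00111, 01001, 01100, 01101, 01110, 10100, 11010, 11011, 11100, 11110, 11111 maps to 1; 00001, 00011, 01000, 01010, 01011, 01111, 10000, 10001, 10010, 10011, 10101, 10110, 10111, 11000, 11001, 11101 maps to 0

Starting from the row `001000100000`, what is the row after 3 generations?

011001100111
101001100110
001101100111

001101100111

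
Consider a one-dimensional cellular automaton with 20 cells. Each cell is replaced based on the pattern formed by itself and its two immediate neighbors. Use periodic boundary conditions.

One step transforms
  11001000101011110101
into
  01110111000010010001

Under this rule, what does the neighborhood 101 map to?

At position 9 the neighborhood is 101; the next row has 0 there.

0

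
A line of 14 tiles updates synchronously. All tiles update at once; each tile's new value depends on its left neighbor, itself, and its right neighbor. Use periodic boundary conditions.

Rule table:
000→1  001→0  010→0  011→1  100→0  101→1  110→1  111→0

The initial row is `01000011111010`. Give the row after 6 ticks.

tick 1: 00011010001100
tick 2: 11011100101101
tick 3: 01110100011111
tick 4: 11011001010001
tick 5: 01111000100101
tick 6: 11001010000010

11001010000010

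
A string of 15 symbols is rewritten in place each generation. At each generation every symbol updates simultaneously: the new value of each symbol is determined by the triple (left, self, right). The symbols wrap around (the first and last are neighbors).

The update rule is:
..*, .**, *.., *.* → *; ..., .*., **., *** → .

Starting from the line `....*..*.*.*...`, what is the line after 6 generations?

...*.**.*.*.*..
..*.**.*.*.*.*.
.*.**.*.*.*.*.*
*.**.*.*.*.*.*.
.**.*.*.*.*.*.*
**.*.*.*.*.*.*.

**.*.*.*.*.*.*.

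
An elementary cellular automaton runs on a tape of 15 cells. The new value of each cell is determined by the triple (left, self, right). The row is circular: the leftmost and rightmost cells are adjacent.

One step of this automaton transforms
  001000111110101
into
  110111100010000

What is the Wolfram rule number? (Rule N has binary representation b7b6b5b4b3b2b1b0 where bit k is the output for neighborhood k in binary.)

position 7: 111 → 0  (bit 7 = 0)
position 10: 110 → 1  (bit 6 = 1)
position 11: 101 → 0  (bit 5 = 0)
position 0: 100 → 1  (bit 4 = 1)
position 6: 011 → 1  (bit 3 = 1)
position 2: 010 → 0  (bit 2 = 0)
position 1: 001 → 1  (bit 1 = 1)
position 4: 000 → 1  (bit 0 = 1)
bits b7..b0 = 01011011 = 91

91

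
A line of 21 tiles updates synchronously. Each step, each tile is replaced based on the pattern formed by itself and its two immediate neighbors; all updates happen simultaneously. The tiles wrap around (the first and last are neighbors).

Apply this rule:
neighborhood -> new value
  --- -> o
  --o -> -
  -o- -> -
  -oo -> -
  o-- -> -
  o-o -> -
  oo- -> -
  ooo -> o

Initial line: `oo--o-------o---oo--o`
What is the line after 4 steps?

-----oo---ooo--------

o-----ooooo---o------
--ooo--ooo--o---oooo-
o--o----o-----o--oo--
-----oo---ooo--------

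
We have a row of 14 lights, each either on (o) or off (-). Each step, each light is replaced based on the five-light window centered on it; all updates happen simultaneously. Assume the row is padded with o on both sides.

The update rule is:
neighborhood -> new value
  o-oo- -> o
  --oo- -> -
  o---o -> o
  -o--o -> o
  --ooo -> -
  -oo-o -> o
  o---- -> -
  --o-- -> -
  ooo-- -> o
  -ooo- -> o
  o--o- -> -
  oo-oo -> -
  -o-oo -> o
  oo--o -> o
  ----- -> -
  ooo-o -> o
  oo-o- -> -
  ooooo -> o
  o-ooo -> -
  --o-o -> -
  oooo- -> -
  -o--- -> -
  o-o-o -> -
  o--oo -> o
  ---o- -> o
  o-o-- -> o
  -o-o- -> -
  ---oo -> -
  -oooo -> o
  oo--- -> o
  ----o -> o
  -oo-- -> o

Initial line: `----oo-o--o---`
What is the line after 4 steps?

o--o-o--oo-ooo

o-o--o-oo---o-
o-oo--oooooo-o
o-oooo-ooo-o--
o--o-o--oo-ooo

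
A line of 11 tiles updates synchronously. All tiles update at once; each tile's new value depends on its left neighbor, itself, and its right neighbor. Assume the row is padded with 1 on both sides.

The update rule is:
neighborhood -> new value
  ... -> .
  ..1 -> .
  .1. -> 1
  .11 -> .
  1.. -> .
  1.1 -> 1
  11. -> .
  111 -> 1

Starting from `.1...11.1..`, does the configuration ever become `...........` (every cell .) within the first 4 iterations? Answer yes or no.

11.....11..
1..........
...........
all cells are . at iteration 3

yes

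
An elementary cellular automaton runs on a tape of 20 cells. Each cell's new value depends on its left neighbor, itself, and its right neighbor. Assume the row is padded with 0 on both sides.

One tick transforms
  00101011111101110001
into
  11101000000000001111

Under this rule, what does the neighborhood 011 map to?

0

At position 6 the neighborhood is 011; the next row has 0 there.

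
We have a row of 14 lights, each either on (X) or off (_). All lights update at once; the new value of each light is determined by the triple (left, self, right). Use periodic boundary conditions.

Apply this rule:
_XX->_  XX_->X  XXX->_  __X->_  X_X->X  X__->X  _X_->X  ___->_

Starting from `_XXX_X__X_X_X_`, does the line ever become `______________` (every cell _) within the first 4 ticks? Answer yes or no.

no

tick 1: ___XXXX_XXXXXX
tick 2: X_____XX_____X
tick 3: XX_____XX_____
tick 4: _XX_____XX____
tick 4 is _XX_____XX____, still not uniform _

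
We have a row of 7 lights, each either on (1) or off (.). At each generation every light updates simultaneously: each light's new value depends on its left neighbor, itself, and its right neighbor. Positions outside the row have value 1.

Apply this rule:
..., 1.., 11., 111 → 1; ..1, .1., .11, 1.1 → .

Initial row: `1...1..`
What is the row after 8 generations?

111111.

111..1.
1111...
111111.
111111.  (fixed point — unchanged through generation 8)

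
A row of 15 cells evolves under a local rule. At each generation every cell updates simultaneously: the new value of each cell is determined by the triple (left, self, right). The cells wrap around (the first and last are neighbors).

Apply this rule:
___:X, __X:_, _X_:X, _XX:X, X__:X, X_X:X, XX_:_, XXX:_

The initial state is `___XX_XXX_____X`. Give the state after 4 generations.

XX_X_XX__XXXX_X
__XXXX_X_X___XX
X_X___XXXXXX_X_
XXXXX_X_____XXX

XXXXX_X_____XXX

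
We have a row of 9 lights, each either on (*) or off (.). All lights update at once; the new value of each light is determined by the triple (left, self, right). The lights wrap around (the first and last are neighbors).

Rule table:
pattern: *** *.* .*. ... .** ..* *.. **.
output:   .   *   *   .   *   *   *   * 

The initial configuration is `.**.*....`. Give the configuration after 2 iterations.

iteration 1: ******...
iteration 2: *....**.*

*....**.*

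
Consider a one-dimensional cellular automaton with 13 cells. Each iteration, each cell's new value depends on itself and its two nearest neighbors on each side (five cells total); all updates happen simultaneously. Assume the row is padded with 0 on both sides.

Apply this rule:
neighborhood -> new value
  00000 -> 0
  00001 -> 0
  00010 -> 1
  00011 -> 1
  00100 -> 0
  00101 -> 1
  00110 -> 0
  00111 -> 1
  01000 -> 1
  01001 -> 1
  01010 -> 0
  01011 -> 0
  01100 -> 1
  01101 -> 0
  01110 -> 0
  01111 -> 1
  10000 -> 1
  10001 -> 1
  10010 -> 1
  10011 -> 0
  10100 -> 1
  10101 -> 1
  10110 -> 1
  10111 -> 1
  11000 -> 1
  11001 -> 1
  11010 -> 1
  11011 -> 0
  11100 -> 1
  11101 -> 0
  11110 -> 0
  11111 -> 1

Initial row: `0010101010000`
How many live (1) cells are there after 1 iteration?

0110101011100
count of 1: 7

7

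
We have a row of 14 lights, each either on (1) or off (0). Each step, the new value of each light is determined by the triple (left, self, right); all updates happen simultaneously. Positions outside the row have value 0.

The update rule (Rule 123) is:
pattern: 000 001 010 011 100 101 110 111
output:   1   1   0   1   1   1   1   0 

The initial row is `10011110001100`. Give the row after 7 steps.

01110011111111
11011110000001
11110011111110
10011110000011
01110011111111  (repeats step 1; period 4)
step 7: 11110011111110

11110011111110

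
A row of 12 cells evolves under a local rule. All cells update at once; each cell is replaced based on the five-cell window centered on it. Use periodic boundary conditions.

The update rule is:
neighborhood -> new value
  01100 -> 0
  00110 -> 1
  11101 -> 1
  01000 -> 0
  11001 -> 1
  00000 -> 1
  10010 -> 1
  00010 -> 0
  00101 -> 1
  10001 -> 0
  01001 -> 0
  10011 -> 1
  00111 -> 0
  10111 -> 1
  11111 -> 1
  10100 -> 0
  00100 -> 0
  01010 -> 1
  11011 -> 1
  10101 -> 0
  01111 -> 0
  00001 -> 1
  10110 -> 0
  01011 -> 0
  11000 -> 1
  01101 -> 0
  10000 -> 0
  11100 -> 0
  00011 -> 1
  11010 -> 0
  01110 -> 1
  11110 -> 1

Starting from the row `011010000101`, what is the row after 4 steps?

100110101101

000000010110
011111010001
010111000001
100110101101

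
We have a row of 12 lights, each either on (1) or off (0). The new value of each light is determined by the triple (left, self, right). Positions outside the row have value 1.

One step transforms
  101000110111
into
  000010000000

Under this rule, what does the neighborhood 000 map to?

1

At position 4 the neighborhood is 000; the next row has 1 there.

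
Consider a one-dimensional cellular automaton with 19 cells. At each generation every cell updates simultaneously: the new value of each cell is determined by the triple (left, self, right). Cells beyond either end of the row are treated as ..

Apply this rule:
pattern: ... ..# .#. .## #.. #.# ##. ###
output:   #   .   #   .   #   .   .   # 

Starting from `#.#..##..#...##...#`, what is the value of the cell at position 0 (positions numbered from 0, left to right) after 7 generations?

generation 1: #.##...#.###...##.#
generation 2: #...##.#..#.##....#
generation 3: ###....##.#...###.#
generation 4: .#.###....###..#..#
generation 5: .#..#.###..#.#.##.#
generation 6: .##.#..#.#.#.#....#
generation 7: ....##.#.#.#.####.#
position 0 holds .

.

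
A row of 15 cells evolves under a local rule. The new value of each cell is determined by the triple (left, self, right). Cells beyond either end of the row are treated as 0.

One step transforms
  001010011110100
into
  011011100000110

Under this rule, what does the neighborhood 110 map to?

0

At position 10 the neighborhood is 110; the next row has 0 there.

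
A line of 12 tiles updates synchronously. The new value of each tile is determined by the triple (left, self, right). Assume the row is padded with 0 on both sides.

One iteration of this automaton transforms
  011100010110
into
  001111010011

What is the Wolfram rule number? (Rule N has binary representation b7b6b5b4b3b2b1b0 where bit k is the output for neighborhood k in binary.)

213

position 2: 111 → 1  (bit 7 = 1)
position 3: 110 → 1  (bit 6 = 1)
position 8: 101 → 0  (bit 5 = 0)
position 4: 100 → 1  (bit 4 = 1)
position 1: 011 → 0  (bit 3 = 0)
position 7: 010 → 1  (bit 2 = 1)
position 0: 001 → 0  (bit 1 = 0)
position 5: 000 → 1  (bit 0 = 1)
bits b7..b0 = 11010101 = 213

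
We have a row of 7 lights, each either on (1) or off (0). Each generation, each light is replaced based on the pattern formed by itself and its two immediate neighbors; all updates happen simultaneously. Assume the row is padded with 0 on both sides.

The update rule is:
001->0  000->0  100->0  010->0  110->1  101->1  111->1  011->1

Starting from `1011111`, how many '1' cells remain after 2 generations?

6

0111111
0111111
count of 1: 6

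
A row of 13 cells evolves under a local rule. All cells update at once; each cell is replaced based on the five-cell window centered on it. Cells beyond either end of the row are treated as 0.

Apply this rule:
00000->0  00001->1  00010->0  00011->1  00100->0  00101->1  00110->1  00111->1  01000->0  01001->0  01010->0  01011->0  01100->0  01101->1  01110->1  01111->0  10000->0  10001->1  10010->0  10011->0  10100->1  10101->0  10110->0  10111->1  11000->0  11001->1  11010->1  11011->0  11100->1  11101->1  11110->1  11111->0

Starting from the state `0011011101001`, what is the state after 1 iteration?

1111011111000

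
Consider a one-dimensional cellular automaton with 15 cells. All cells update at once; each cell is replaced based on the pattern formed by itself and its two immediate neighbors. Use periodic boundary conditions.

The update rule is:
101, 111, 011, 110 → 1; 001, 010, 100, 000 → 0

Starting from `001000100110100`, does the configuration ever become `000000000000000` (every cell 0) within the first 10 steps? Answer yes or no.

no

000000000111000
000000000111000  (fixed point — unchanged through step 10)
step 10 is 000000000111000, still not uniform 0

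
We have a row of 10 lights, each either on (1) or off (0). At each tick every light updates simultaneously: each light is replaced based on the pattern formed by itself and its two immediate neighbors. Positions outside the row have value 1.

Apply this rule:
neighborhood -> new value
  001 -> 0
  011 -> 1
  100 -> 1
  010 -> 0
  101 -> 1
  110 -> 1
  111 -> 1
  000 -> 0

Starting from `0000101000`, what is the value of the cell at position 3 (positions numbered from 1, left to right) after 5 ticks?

tick 1: 1000010100
tick 2: 1100001010
tick 3: 1110000101
tick 4: 1111000011
tick 5: 1111100011
position 3 holds 1

1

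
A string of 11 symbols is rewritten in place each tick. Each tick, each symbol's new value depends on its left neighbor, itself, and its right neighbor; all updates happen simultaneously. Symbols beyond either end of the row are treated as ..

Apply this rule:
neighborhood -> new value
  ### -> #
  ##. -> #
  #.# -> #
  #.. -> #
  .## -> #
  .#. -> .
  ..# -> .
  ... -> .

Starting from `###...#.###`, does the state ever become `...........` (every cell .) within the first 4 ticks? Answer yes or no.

no

tick 1: ####...####
tick 2: #####..####
tick 3: ######.####
tick 4: ###########
tick 4 is ###########, still not uniform .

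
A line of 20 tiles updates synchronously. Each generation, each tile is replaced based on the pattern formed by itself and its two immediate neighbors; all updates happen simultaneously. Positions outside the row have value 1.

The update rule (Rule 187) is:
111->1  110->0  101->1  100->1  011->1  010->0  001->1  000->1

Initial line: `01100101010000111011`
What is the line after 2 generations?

10110101011111101111

generation 1: 11011010101111110111
generation 2: 10110101011111101111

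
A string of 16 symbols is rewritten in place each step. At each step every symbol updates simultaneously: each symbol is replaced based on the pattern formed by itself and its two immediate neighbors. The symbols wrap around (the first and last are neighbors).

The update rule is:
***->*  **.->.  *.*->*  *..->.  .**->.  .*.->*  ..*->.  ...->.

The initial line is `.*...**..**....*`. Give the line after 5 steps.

*...............

**.............*
*...............
*...............  (fixed point — unchanged through step 5)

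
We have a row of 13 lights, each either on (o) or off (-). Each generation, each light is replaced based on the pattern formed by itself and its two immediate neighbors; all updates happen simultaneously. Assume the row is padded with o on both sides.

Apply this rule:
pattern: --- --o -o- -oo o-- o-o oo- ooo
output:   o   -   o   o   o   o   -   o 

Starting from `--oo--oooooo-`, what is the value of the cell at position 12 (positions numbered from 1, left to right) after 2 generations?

o-o-o-ooooo-o
-ooooooooo-oo
position 12 holds o

o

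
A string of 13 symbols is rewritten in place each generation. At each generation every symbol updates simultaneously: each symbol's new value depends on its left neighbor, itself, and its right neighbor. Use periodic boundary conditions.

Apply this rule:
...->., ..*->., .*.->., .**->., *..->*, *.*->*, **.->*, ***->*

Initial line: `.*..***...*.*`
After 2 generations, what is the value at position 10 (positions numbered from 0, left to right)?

*.*..***...*.
.*.*..***...*
position 10 holds .

.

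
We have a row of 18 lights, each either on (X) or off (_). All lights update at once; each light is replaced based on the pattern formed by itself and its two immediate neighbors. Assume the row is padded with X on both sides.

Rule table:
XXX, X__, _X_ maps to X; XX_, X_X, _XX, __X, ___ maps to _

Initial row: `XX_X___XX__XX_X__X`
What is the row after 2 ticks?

_X___X___XX_____X_

X__XX____X____XX__
_X___X___XX_____X_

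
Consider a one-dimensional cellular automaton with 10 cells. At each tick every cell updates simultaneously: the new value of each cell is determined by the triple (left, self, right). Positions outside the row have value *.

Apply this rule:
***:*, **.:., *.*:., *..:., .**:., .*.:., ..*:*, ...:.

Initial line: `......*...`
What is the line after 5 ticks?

.*...*..*.

.....*...*
....*...*.
...*...*..
..*...*..*
.*...*..*.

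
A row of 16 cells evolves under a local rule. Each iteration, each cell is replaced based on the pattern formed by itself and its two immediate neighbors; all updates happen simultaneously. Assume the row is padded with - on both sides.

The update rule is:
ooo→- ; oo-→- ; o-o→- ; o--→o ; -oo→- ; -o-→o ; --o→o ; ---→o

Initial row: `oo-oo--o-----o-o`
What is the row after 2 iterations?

ooooo----------o

iteration 1: -----ooooooooo-o
iteration 2: ooooo----------o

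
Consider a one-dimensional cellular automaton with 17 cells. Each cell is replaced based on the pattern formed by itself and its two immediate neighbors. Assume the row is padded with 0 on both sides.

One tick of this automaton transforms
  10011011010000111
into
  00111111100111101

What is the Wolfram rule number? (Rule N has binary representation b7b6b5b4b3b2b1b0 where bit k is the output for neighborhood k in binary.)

position 15: 111 → 0  (bit 7 = 0)
position 4: 110 → 1  (bit 6 = 1)
position 5: 101 → 1  (bit 5 = 1)
position 1: 100 → 0  (bit 4 = 0)
position 3: 011 → 1  (bit 3 = 1)
position 0: 010 → 0  (bit 2 = 0)
position 2: 001 → 1  (bit 1 = 1)
position 11: 000 → 1  (bit 0 = 1)
bits b7..b0 = 01101011 = 107

107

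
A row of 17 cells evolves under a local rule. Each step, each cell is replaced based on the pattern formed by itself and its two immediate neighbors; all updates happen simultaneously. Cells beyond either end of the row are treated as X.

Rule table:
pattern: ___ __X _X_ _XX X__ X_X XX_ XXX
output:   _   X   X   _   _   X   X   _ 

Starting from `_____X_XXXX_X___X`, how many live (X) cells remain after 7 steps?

____XXX___XXX__X_
___X__X__X__X_XXX
__XX_XX_XX_XXX___
_X_XX_XX_XX__X__X
XXX_XX_XX_X_XX_X_
__XX_XX_XXXX_XXXX
_X_XX_XX___XX____
count of X: 7

7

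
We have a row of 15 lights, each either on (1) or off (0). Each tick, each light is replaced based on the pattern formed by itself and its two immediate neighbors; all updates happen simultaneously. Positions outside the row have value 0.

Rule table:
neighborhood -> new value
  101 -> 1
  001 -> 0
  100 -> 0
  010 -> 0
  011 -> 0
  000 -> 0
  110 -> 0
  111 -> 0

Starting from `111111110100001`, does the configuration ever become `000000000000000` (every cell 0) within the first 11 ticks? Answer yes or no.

000000001000000
000000000000000
all cells are 0 at tick 2

yes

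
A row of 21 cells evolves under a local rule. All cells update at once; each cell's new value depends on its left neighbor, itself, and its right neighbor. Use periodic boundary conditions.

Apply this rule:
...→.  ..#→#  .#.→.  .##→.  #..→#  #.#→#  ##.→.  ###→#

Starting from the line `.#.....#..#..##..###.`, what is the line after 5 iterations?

#.#.#.#.##.##..##.#.#

iteration 1: #.#...#.##.##..##.#.#
iteration 2: .#.#.#.#..#..##..#.#.
iteration 3: #.#.#.#.##.##..##.#.#
iteration 4: .#.#.#.#..#..##..#.#.  (repeats iteration 2; period 2)
iteration 5: #.#.#.#.##.##..##.#.#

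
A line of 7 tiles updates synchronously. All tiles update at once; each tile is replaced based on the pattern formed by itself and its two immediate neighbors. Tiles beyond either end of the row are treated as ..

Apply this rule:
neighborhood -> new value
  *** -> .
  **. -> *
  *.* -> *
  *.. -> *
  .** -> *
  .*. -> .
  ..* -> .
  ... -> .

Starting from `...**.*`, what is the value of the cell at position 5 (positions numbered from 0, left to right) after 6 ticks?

.

tick 1: ...***.
tick 2: ...*.**
tick 3: ....***
tick 4: ....*.*
tick 5: .....*.
tick 6: ......*
position 5 holds .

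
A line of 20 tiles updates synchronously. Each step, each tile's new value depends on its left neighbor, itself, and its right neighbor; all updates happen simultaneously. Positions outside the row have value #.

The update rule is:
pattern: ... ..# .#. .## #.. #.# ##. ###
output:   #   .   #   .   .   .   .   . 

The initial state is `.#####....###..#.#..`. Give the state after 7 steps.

.......##......#.#..

step 1: .......##......#.#..
step 2: .#####....####.#.#..
step 3: .......##......#.#..  (repeats step 1; period 2)
step 7: .......##......#.#..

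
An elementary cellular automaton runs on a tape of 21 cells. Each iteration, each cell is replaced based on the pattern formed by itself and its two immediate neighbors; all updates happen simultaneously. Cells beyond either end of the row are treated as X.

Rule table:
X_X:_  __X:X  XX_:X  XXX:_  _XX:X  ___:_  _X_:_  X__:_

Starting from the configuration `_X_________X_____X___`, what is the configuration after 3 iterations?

________X_____X___XX_

iteration 1: __________X_____X___X
iteration 2: _________X_____X___XX
iteration 3: ________X_____X___XX_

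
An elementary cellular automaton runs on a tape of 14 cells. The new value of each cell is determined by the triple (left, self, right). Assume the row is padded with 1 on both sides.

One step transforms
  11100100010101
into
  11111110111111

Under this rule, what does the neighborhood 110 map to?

1

At position 2 the neighborhood is 110; the next row has 1 there.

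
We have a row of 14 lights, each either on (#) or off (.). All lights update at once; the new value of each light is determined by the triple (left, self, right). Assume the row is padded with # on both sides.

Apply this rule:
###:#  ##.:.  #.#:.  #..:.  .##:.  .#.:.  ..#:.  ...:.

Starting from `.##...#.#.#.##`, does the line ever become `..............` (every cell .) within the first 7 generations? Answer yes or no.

.............#
..............
all cells are . at generation 2

yes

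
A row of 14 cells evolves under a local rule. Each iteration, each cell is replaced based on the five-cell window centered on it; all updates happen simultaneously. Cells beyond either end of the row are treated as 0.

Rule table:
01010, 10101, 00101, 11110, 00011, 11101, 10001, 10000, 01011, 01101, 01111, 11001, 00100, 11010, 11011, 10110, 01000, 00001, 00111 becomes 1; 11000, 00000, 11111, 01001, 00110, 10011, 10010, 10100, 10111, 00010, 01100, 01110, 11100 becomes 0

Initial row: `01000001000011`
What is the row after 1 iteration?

01110101111100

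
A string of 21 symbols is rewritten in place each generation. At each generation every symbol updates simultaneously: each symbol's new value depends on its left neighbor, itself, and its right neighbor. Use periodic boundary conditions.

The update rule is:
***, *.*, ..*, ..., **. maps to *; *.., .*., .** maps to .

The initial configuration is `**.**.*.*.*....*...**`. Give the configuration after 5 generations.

**.****.*.*.*.*.**.*.

***.**.*.*..***..**.*
****.**.*..*.**.*.**.
.****.**..*.*.**.*.**
*.****.*.*.*.*.**.*.*
**.****.*.*.*.*.**.*.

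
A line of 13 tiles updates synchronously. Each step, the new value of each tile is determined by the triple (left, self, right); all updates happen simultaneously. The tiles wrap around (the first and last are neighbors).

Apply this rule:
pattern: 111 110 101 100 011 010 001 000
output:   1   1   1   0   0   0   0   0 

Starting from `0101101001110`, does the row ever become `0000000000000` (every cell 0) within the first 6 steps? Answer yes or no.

yes

step 1: 0010110000110
step 2: 0001010000010
step 3: 0000100000000
step 4: 0000000000000
all cells are 0 at step 4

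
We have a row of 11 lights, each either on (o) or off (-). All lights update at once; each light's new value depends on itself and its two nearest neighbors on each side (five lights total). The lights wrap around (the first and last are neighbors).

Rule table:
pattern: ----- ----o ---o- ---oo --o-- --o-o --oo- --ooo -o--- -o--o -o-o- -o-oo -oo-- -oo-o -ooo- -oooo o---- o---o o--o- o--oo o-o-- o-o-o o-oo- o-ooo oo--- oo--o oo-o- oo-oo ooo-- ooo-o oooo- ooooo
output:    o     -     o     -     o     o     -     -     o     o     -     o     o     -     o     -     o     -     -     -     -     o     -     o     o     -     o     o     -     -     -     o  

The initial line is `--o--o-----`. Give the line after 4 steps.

step 1: -ooo-oooooo
step 2: ooo-oo-oo--
step 3: -o-o--o-o--
step 4: oo--o-o--o-

oo--o-o--o-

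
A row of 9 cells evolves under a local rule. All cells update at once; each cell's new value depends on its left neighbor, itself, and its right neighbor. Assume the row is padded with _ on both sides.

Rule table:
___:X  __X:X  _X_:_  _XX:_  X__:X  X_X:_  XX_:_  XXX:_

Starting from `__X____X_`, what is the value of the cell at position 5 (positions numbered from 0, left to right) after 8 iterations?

_

XX_XXXX_X
_________
XXXXXXXXX
_________  (repeats iteration 2; period 2)
iteration 8: _________
position 5 holds _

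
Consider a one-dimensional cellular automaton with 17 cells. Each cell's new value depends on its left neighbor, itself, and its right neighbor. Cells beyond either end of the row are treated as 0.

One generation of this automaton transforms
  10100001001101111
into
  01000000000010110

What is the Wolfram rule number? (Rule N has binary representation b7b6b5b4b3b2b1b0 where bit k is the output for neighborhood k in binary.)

160

position 14: 111 → 1  (bit 7 = 1)
position 11: 110 → 0  (bit 6 = 0)
position 1: 101 → 1  (bit 5 = 1)
position 3: 100 → 0  (bit 4 = 0)
position 10: 011 → 0  (bit 3 = 0)
position 0: 010 → 0  (bit 2 = 0)
position 6: 001 → 0  (bit 1 = 0)
position 4: 000 → 0  (bit 0 = 0)
bits b7..b0 = 10100000 = 160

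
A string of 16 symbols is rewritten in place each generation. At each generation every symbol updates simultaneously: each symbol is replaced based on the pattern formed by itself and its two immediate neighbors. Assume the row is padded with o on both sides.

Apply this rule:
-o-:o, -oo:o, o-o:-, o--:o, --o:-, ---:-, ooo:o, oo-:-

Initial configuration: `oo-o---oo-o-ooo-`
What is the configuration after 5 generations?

-o-o-o-o--o-o-o-

o--oo--o--o-oo--
-o-o-o-oo-o-o-o-
-o-o-o-o--o-o-o-
-o-o-o-oo-o-o-o-  (repeats generation 2; period 2)
generation 5: -o-o-o-o--o-o-o-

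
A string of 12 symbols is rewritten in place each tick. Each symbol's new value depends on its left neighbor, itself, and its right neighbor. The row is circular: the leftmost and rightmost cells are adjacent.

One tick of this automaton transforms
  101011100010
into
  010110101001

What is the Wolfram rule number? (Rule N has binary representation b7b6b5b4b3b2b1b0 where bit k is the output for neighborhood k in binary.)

position 5: 111 → 0  (bit 7 = 0)
position 6: 110 → 1  (bit 6 = 1)
position 1: 101 → 1  (bit 5 = 1)
position 7: 100 → 0  (bit 4 = 0)
position 4: 011 → 1  (bit 3 = 1)
position 0: 010 → 0  (bit 2 = 0)
position 9: 001 → 0  (bit 1 = 0)
position 8: 000 → 1  (bit 0 = 1)
bits b7..b0 = 01101001 = 105

105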